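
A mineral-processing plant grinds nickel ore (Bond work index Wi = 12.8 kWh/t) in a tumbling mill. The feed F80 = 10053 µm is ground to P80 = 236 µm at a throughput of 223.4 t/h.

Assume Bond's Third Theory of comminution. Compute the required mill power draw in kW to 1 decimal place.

P = 1576.2 kW

W_Bond = 10·Wi·(1/√P₈₀ − 1/√F₈₀)
W = 10·12.8·(1/√236 − 1/√10053) = 10·12.8·(0.055121) = 7.0555 kWh/t
Mill draw = 7.0555 × 223.4 = 1576.2 kW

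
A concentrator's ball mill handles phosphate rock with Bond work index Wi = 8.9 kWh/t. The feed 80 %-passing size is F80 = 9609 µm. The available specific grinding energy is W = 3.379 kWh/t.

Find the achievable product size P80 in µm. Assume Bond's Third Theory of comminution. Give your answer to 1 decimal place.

P80 = 431.0 µm

W = 10 Wi (1/√P80 − 1/√F80)  [Bond]
P80^-0.5 = F80^-0.5 + W/(10 Wi)
  = 3.3790/(10·8.9) + 1/√9609 = 0.037966 + 0.010201 = 0.048168
P80 = (1/0.048168)² = 20.7608² = 431.01 µm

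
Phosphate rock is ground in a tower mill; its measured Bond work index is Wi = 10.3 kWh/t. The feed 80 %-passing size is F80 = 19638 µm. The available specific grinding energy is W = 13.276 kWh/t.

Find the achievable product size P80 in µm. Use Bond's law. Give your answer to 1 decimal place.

P80 = 54.0 µm

W = 10·Wi·(P80^(-½) − F80^(-½))
⇒ 1/√P80 = W/(10 Wi) + 1/√F80
  = 13.2760/(10·10.3) + 1/√19638 = 0.128893 + 0.007136 = 0.136029
P80 = (1/0.136029)² = 7.3514² = 54.04 µm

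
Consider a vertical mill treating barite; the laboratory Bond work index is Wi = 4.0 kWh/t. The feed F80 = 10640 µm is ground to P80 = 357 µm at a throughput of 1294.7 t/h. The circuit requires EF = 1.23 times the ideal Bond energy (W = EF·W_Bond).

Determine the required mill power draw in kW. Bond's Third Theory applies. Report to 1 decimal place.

P = 2753.8 kW

Bond: W = 10·Wi·(1/√P80 − 1/√F80)
W = 10·4.0·(1/√357 − 1/√10640) = 10·4.0·(0.043231) = 1.7292 kWh/t
Apply correction: 1.7292 × 1.23 = 2.1270 kWh/t
P_mill = W·ṁ = 2.1270·1294.7 = 2753.8 kW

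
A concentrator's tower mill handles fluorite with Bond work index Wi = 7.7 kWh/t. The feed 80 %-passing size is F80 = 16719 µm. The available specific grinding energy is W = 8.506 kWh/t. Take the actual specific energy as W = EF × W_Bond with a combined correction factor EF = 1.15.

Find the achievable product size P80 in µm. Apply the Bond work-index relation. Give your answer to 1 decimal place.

P80 = 92.8 µm

Bond: W = 10·Wi·(1/√P80 − 1/√F80)
W_Bond = W / EF = 8.506 / 1.15 = 7.3965 kWh/t
1/√P80 = 1/√F80 + W_Bond/(10·Wi)
  = 7.3965/(10·7.7) + 1/√16719 = 0.096059 + 0.007734 = 0.103793
P80 = (1/0.103793)² = 9.6346² = 92.83 µm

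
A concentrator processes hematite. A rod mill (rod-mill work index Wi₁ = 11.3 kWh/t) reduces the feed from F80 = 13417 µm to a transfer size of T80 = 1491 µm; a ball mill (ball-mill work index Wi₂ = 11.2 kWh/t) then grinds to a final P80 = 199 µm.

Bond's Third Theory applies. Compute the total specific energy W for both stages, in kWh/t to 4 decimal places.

W = 6.9898 kWh/t

W = 10 Wi (1/√P80 − 1/√F80)  [Bond]
Stage 1 (13417→1491 µm, Wi₁=11.3): W₁ = 10·11.3·(0.025898 − 0.008633) = 1.9509 kWh/t
Stage 2 (1491→199 µm, Wi₂=11.2): W₂ = 10·11.2·(0.070888 − 0.025898) = 5.0389 kWh/t
W = W₁ + W₂ = 1.9509 + 5.0389 = 6.9898 kWh/t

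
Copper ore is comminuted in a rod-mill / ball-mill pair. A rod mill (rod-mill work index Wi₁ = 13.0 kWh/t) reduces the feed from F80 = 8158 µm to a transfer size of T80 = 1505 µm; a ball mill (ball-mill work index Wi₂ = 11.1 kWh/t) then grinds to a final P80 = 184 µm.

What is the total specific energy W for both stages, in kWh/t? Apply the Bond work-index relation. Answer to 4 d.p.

W = 7.2335 kWh/t

W = 10 Wi (P80^-0.5 − F80^-0.5)
Stage 1 (8158→1505 µm, Wi₁=13.0): W₁ = 10·13.0·(0.025777 − 0.011072) = 1.9117 kWh/t
Stage 2 (1505→184 µm, Wi₂=11.1): W₂ = 10·11.1·(0.073721 − 0.025777) = 5.3218 kWh/t
W = W₁ + W₂ = 1.9117 + 5.3218 = 7.2335 kWh/t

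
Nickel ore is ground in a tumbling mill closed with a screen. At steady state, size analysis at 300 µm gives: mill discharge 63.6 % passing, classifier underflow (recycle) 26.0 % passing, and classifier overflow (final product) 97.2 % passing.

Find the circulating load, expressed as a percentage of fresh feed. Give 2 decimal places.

Mass balance on the −300 µm fraction:
(1+r)d = ru + o → r = (o−d)/(d−u)
r = (97.2 − 63.6)/(63.6 − 26.0) = 33.6/37.6 = 0.8936
CL = 100·r = 89.36 %

CL = 89.36 %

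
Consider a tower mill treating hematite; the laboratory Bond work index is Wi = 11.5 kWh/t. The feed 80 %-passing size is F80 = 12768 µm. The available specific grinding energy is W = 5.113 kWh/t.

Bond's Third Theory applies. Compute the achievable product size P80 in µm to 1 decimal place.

P80 = 351.9 µm

W_Bond = 10·Wi·(1/√P₈₀ − 1/√F₈₀)
⇒ 1/√P80 = W/(10·Wi) + 1/√F80
  = 5.1130/(10·11.5) + 1/√12768 = 0.044461 + 0.008850 = 0.053311
P80 = (1/0.053311)² = 18.7579² = 351.86 µm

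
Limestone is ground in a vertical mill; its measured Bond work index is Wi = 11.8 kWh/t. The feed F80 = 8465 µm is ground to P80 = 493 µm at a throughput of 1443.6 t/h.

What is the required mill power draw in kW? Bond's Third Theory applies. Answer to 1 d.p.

W = 10 Wi (1/√P80 − 1/√F80)  [Bond]
W = 10·11.8·(1/√493 − 1/√8465) = 10·11.8·(0.034169) = 4.0319 kWh/t
Power = W × throughput = 4.0319 kWh/t × 1443.6 t/h = 5820.5 kW

P = 5820.5 kW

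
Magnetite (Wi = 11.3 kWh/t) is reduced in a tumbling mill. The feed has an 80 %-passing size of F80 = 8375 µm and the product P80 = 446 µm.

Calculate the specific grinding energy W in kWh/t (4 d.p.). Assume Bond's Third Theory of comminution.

Bond:  W = 10 Wi (1/√P − 1/√F)
1/√446 = 0.047351;  1/√8375 = 0.010927
W = 10·11.3·(0.047351 − 0.010927) = 4.1159 kWh/t

W = 4.1159 kWh/t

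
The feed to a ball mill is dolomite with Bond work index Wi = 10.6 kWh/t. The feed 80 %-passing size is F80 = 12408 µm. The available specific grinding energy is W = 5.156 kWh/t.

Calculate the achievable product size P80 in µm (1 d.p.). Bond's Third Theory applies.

P80 = 301.2 µm

W = 10 Wi (P80^-0.5 − F80^-0.5)
P80^-0.5 = F80^-0.5 + W/(10 Wi)
  = 5.1560/(10·10.6) + 1/√12408 = 0.048642 + 0.008977 = 0.057619
P80 = (1/0.057619)² = 17.3554² = 301.21 µm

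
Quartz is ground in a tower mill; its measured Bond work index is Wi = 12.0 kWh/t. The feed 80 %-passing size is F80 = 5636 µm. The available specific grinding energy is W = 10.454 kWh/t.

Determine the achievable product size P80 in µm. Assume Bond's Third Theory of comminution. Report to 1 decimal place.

W = 10 Wi (1/√P80 − 1/√F80)  [Bond]
⇒ 1/√P80 = W/(10 Wi) + 1/√F80
  = 10.4540/(10·12.0) + 1/√5636 = 0.087117 + 0.013320 = 0.100437
P80 = (1/0.100437)² = 9.9565² = 99.13 µm

P80 = 99.1 µm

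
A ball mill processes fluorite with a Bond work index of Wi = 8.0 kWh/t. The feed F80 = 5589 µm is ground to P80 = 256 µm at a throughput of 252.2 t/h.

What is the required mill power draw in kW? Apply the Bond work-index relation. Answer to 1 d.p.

W = 10 Wi (P80^-0.5 − F80^-0.5)
W = 10·8.0·(1/√256 − 1/√5589) = 10·8.0·(0.049124) = 3.9299 kWh/t
Mill draw = 3.9299 × 252.2 = 991.1 kW

P = 991.1 kW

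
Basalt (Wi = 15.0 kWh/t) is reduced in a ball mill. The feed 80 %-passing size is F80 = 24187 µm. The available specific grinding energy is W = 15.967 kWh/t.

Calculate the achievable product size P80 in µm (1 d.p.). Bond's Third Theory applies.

P80 = 78.5 µm

W_Bond = 10·Wi·(1/√P₈₀ − 1/√F₈₀)
1/√P80 = 1/√F80 + W/(10·Wi)
  = 15.9670/(10·15.0) + 1/√24187 = 0.106447 + 0.006430 = 0.112877
P80 = (1/0.112877)² = 8.8592² = 78.49 µm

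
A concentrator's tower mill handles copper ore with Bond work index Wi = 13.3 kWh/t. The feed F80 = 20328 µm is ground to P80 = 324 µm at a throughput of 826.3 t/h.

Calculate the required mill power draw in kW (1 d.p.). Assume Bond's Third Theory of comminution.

W = 10 Wi / √P80 − 10 Wi / √F80
W = 10·13.3·(1/√324 − 1/√20328) = 10·13.3·(0.048542) = 6.4561 kWh/t
Mill draw = 6.4561 × 826.3 = 5334.6 kW

P = 5334.6 kW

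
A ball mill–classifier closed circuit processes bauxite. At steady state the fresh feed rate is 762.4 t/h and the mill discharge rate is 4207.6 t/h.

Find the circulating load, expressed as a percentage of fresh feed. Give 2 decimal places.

M = F + R at steady state, so:
R = M − F = 4207.6 − 762.4 = 3445.2 t/h
CL = 100·R/F = 100·3445.2/762.4 = 451.89 %

CL = 451.89 %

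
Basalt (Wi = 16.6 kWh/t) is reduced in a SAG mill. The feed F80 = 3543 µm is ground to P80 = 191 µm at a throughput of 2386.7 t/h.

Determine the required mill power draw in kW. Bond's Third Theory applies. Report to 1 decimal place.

P = 22011.4 kW

W = 10 Wi (P80^-0.5 − F80^-0.5)
W = 10·16.6·(1/√191 − 1/√3543) = 10·16.6·(0.055557) = 9.2225 kWh/t
P = W·T = 9.2225·2386.7 = 22011.4 kW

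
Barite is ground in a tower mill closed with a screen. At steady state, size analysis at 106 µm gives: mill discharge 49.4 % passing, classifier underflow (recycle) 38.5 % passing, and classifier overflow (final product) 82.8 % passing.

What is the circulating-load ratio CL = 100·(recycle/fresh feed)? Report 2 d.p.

CL = 306.42 %

Balance %-passing 106 µm (r = R/F):
r = (o − d)/(d − u)
r = (82.8 − 49.4)/(49.4 − 38.5) = 33.4/10.9 = 3.0642
CL = 100·r = 306.42 %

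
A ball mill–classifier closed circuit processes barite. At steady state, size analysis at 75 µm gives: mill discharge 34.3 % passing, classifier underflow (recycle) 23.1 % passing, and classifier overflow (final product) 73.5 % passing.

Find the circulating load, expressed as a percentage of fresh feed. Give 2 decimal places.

Let r = R/F. Size balance at 75 µm:
(1+r)·d = r·u + o ⇒ r = (o−d)/(d−u)
r = (73.5 − 34.3)/(34.3 − 23.1) = 39.2/11.2 = 3.5000
CL = 100·r = 350.00 %

CL = 350.00 %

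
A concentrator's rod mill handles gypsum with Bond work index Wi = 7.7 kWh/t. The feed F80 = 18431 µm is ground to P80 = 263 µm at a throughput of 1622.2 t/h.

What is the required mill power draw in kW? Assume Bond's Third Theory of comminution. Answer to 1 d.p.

Bond: W = 10·Wi·(1/√P80 − 1/√F80)
W = 10·7.7·(1/√263 − 1/√18431) = 10·7.7·(0.054297) = 4.1808 kWh/t
Mill draw = 4.1808 × 1622.2 = 6782.2 kW

P = 6782.2 kW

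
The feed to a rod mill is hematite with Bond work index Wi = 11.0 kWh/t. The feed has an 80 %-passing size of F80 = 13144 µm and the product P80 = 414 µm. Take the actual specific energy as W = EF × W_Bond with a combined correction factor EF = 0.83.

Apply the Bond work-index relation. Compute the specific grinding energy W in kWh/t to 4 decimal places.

W_Bond = 10·Wi·(1/√P₈₀ − 1/√F₈₀)
1/√414 = 0.049147;  1/√13144 = 0.008722
W = 10·11.0·(0.049147 − 0.008722) = 4.4467 kWh/t
With EF = 0.83: W = 4.4467·0.83 = 3.6908 kWh/t

W = 3.6908 kWh/t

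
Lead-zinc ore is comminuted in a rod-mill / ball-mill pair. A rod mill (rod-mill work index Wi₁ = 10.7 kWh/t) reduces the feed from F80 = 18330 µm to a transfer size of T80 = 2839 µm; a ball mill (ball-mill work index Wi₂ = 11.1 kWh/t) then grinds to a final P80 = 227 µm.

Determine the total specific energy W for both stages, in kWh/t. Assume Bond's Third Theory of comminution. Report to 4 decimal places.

W = 6.5019 kWh/t

W = 10 Wi / √P80 − 10 Wi / √F80
Stage 1 (18330→2839 µm, Wi₁=10.7): W₁ = 10·10.7·(0.018768 − 0.007386) = 1.2179 kWh/t
Stage 2 (2839→227 µm, Wi₂=11.1): W₂ = 10·11.1·(0.066372 − 0.018768) = 5.2841 kWh/t
W = W₁ + W₂ = 1.2179 + 5.2841 = 6.5019 kWh/t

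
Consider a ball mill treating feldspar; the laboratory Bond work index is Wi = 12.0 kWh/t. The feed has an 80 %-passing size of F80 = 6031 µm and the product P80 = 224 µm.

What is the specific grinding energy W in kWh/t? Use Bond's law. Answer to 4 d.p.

W = 6.4726 kWh/t

W = 10 Wi (1/√P80 − 1/√F80)  [Bond]
1/√224 = 0.066815;  1/√6031 = 0.012877
W = 10·12.0·(0.066815 − 0.012877) = 6.4726 kWh/t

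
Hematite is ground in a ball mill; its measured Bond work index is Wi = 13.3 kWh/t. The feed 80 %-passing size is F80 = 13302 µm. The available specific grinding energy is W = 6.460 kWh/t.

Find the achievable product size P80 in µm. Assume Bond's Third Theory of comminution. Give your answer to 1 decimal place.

W = 10 Wi (1/√P80 − 1/√F80)  [Bond]
P80^-0.5 = F80^-0.5 + W/(10 Wi)
  = 6.4600/(10·13.3) + 1/√13302 = 0.048571 + 0.008670 = 0.057242
P80 = (1/0.057242)² = 17.4697² = 305.19 µm

P80 = 305.2 µm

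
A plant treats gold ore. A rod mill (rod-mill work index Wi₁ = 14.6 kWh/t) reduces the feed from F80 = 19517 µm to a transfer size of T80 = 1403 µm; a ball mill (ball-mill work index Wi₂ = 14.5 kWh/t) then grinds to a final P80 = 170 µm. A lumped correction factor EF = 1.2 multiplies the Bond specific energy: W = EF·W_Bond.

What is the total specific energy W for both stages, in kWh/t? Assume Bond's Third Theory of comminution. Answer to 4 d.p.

W = 10 Wi (1/√P80 − 1/√F80)  [Bond]
Stage 1 (19517→1403 µm, Wi₁=14.6): W₁ = 10·14.6·(0.026698 − 0.007158) = 2.8528 kWh/t
Stage 2 (1403→170 µm, Wi₂=14.5): W₂ = 10·14.5·(0.076696 − 0.026698) = 7.2498 kWh/t
W = W₁ + W₂ = 2.8528 + 7.2498 = 10.1026 kWh/t
Corrected W = EF·W_Bond = 1.2·10.1026 = 12.1231 kWh/t

W = 12.1231 kWh/t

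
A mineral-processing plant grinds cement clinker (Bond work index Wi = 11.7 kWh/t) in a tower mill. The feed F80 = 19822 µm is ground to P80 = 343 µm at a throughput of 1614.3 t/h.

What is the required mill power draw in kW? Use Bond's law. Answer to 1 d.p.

P = 8856.7 kW

W = 10·Wi·[P80^(−½) − F80^(−½)]
W = 10·11.7·(1/√343 − 1/√19822) = 10·11.7·(0.046892) = 5.4864 kWh/t
P = W·T = 5.4864·1614.3 = 8856.7 kW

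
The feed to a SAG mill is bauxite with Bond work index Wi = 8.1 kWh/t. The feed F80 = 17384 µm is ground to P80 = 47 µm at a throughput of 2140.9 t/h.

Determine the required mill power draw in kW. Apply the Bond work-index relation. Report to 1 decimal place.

W_Bond = 10·Wi·(1/√P₈₀ − 1/√F₈₀)
W = 10·8.1·(1/√47 − 1/√17384) = 10·8.1·(0.138281) = 11.2007 kWh/t
P = W·T = 11.2007·2140.9 = 23979.6 kW

P = 23979.6 kW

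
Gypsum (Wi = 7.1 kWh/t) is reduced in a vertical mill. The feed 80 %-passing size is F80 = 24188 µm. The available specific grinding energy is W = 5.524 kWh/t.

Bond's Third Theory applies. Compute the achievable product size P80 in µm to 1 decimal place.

P80 = 140.9 µm

W = 10 Wi / √P80 − 10 Wi / √F80
P80^-0.5 = F80^-0.5 + W/(10 Wi)
  = 5.5240/(10·7.1) + 1/√24188 = 0.077803 + 0.006430 = 0.084233
P80 = (1/0.084233)² = 11.8719² = 140.94 µm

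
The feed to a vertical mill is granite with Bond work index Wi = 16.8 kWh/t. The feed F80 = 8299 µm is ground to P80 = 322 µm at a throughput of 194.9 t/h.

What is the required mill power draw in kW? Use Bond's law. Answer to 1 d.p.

P = 1465.3 kW

W = 10 Wi (1/√P80 − 1/√F80)  [Bond]
W = 10·16.8·(1/√322 − 1/√8299) = 10·16.8·(0.044751) = 7.5181 kWh/t
Mill draw = 7.5181 × 194.9 = 1465.3 kW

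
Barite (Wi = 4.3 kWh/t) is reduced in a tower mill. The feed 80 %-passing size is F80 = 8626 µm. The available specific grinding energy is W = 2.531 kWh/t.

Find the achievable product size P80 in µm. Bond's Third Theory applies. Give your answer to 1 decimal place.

P80 = 206.3 µm

W = 10·Wi·[P80^(−½) − F80^(−½)]
⇒ 1/√P80 = W/(10·Wi) + 1/√F80
  = 2.5310/(10·4.3) + 1/√8626 = 0.058860 + 0.010767 = 0.069627
P80 = (1/0.069627)² = 14.3621² = 206.27 µm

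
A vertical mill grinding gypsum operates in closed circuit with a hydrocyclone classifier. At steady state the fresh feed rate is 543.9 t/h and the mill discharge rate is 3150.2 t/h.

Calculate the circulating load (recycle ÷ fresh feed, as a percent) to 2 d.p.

CL = 479.19 %

M = F + R at steady state, so:
R = M − F = 3150.2 − 543.9 = 2606.3 t/h
CL = 100·R/F = 100·2606.3/543.9 = 479.19 %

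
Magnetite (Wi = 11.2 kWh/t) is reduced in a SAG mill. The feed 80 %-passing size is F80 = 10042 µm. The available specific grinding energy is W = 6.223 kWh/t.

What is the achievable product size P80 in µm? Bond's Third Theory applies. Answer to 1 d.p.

P80 = 232.8 µm

Bond: W = 10·Wi·(1/√P80 − 1/√F80)
⇒ 1/√P80 = W/(10 Wi) + 1/√F80
  = 6.2230/(10·11.2) + 1/√10042 = 0.055563 + 0.009979 = 0.065542
P80 = (1/0.065542)² = 15.2575² = 232.79 µm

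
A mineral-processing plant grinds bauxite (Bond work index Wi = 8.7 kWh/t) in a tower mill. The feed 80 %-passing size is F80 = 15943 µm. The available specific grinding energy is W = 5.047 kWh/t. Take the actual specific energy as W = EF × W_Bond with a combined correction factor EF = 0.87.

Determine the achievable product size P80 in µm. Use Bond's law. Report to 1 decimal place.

W = 10·Wi·(P80^(-½) − F80^(-½))
W_Bond = W / EF = 5.047 / 0.87 = 5.8011 kWh/t
⇒ 1/√P80 = W_Bond/(10 Wi) + 1/√F80
  = 5.8011/(10·8.7) + 1/√15943 = 0.066680 + 0.007920 = 0.074600
P80 = (1/0.074600)² = 13.4049² = 179.69 µm

P80 = 179.7 µm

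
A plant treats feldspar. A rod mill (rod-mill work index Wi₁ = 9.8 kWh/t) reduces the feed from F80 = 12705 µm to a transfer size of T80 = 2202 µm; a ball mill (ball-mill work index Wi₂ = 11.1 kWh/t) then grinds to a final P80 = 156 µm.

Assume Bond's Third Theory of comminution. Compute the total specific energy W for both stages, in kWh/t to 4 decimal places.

W = 7.7406 kWh/t

W = 10·Wi·[P80^(−½) − F80^(−½)]
Stage 1 (12705→2202 µm, Wi₁=9.8): W₁ = 10·9.8·(0.021310 − 0.008872) = 1.2190 kWh/t
Stage 2 (2202→156 µm, Wi₂=11.1): W₂ = 10·11.1·(0.080064 − 0.021310) = 6.5217 kWh/t
W = W₁ + W₂ = 1.2190 + 6.5217 = 7.7406 kWh/t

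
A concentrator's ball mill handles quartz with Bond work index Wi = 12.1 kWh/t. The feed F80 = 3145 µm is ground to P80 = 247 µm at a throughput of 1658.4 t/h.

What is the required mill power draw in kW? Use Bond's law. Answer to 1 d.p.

Bond: W = 10·Wi·(1/√P80 − 1/√F80)
W = 10·12.1·(1/√247 − 1/√3145) = 10·12.1·(0.045797) = 5.5414 kWh/t
P_mill = W·ṁ = 5.5414·1658.4 = 9189.9 kW

P = 9189.9 kW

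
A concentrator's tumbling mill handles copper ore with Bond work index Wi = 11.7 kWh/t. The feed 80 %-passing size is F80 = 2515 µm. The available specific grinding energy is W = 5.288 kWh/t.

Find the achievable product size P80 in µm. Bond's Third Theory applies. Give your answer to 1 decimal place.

P80 = 235.7 µm

Bond: W = 10·Wi·(1/√P80 − 1/√F80)
⇒ 1/√P80 = W/(10 Wi) + 1/√F80
  = 5.2880/(10·11.7) + 1/√2515 = 0.045197 + 0.019940 = 0.065137
P80 = (1/0.065137)² = 15.3523² = 235.69 µm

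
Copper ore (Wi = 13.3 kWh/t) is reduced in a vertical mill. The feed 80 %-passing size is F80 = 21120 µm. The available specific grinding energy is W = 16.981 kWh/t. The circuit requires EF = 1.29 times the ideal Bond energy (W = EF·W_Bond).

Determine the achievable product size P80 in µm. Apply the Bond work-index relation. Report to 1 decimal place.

P80 = 89.2 µm

W = 10 Wi (P80^-0.5 − F80^-0.5)
W_Bond = W / EF = 16.981 / 1.29 = 13.1636 kWh/t
P80^(−½) = W_Bond/(10 Wi) + F80^(−½)
  = 13.1636/(10·13.3) + 1/√21120 = 0.098974 + 0.006881 = 0.105855
P80 = (1/0.105855)² = 9.4469² = 89.24 µm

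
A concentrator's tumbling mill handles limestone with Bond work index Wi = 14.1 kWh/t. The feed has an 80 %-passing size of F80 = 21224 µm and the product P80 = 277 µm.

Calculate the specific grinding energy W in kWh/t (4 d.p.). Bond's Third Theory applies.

Bond:  W = 10 Wi (1/√P − 1/√F)
1/√277 = 0.060084;  1/√21224 = 0.006864
W = 10·14.1·(0.060084 − 0.006864) = 7.5040 kWh/t

W = 7.5040 kWh/t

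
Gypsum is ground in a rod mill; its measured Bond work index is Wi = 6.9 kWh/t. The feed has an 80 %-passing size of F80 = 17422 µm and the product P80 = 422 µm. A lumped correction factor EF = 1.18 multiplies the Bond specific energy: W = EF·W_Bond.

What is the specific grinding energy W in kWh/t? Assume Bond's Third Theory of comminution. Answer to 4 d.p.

W = 10 Wi (P80^-0.5 − F80^-0.5)
1/√422 = 0.048679;  1/√17422 = 0.007576
W = 10·6.9·(0.048679 − 0.007576) = 2.8361 kWh/t
With EF = 1.18: W = 2.8361·1.18 = 3.3466 kWh/t

W = 3.3466 kWh/t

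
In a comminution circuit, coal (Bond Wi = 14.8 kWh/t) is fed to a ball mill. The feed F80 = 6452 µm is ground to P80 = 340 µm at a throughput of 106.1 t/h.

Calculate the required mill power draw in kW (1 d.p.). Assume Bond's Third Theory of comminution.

P = 656.1 kW

W = 10·Wi·[P80^(−½) − F80^(−½)]
W = 10·14.8·(1/√340 − 1/√6452) = 10·14.8·(0.041783) = 6.1839 kWh/t
Power = W × throughput = 6.1839 kWh/t × 106.1 t/h = 656.1 kW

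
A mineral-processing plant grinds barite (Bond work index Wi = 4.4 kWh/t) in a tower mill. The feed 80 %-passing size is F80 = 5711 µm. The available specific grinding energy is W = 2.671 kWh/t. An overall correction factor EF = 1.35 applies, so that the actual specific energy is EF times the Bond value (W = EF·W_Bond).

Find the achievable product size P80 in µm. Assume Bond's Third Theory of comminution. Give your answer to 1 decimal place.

P80 = 295.2 µm

Bond: W = 10·Wi·(1/√P80 − 1/√F80)
W_Bond = W / EF = 2.671 / 1.35 = 1.9785 kWh/t
⇒ 1/√P80 = W_Bond/(10·Wi) + 1/√F80
  = 1.9785/(10·4.4) + 1/√5711 = 0.044966 + 0.013233 = 0.058199
P80 = (1/0.058199)² = 17.1825² = 295.24 µm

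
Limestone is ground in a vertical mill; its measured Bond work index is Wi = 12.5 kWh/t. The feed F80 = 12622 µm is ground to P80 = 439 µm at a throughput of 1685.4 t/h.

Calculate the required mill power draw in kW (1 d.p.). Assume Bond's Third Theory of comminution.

P = 8179.8 kW

W = 10·Wi·[P80^(−½) − F80^(−½)]
W = 10·12.5·(1/√439 − 1/√12622) = 10·12.5·(0.038826) = 4.8533 kWh/t
Power = W × throughput = 4.8533 kWh/t × 1685.4 t/h = 8179.8 kW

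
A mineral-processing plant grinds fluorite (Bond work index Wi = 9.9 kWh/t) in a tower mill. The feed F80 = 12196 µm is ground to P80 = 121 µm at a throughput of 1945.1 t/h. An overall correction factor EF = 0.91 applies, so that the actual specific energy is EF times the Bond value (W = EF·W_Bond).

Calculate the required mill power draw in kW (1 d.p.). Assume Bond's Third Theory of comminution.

P = 14343.6 kW

W = 10 Wi (P80^-0.5 − F80^-0.5)
W = 10·9.9·(1/√121 − 1/√12196) = 10·9.9·(0.081854) = 8.1035 kWh/t
Corrected W = EF·W_Bond = 0.91·8.1035 = 7.3742 kWh/t
P = W·T = 7.3742·1945.1 = 14343.6 kW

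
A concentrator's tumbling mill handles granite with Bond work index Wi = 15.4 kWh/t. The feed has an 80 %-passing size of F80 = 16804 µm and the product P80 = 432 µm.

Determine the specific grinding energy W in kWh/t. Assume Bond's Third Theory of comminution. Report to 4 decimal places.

W = 6.2213 kWh/t

W = 10·Wi·[P80^(−½) − F80^(−½)]
1/√432 = 0.048113;  1/√16804 = 0.007714
W = 10·15.4·(0.048113 − 0.007714) = 6.2213 kWh/t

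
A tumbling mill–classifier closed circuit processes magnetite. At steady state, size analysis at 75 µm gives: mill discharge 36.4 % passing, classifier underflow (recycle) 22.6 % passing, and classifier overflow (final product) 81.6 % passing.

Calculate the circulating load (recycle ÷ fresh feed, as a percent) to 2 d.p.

Classifier node, passing 75 µm:
(1+r)·d = r·u + o ⇒ r = (o−d)/(d−u)
r = (81.6 − 36.4)/(36.4 − 22.6) = 45.2/13.8 = 3.2754
CL = 100·r = 327.54 %

CL = 327.54 %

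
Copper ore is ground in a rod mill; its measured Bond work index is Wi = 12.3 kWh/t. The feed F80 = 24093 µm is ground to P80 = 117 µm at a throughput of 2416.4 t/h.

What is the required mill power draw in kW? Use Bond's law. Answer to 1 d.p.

P = 25562.9 kW

W = 10·Wi·(P80^(-½) − F80^(-½))
W = 10·12.3·(1/√117 − 1/√24093) = 10·12.3·(0.086008) = 10.5789 kWh/t
P = W·T = 10.5789·2416.4 = 25562.9 kW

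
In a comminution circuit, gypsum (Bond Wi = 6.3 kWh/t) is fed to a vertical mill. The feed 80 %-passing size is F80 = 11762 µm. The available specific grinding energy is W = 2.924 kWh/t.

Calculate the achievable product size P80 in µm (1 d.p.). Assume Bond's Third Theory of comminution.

P80 = 323.1 µm

W = 10·Wi·[P80^(−½) − F80^(−½)]
1/√P80 = 1/√F80 + W/(10·Wi)
  = 2.9240/(10·6.3) + 1/√11762 = 0.046413 + 0.009221 = 0.055633
P80 = (1/0.055633)² = 17.9748² = 323.10 µm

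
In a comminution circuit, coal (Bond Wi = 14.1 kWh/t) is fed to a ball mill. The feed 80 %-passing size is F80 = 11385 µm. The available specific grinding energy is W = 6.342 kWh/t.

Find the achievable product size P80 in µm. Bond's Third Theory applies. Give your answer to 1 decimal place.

W = 10·Wi·(P80^(-½) − F80^(-½))
1/√P80 = 1/√F80 + W/(10·Wi)
  = 6.3420/(10·14.1) + 1/√11385 = 0.044979 + 0.009372 = 0.054351
P80 = (1/0.054351)² = 18.3990² = 338.52 µm

P80 = 338.5 µm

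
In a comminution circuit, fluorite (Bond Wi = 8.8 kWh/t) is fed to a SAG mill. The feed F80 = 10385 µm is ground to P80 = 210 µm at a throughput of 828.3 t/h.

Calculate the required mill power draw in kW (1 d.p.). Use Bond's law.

Bond:  W = 10 Wi (1/√P − 1/√F)
W = 10·8.8·(1/√210 − 1/√10385) = 10·8.8·(0.059194) = 5.2090 kWh/t
P = W·T = 5.2090·828.3 = 4314.7 kW

P = 4314.7 kW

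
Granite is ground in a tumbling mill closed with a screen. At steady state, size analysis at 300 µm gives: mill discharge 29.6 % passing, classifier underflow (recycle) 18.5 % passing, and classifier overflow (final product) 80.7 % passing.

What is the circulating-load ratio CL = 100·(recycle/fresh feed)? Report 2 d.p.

Let r = R/F. Size balance at 300 µm:
r = (o − d)/(d − u)
r = (80.7 − 29.6)/(29.6 − 18.5) = 51.1/11.1 = 4.6036
CL = 100·r = 460.36 %

CL = 460.36 %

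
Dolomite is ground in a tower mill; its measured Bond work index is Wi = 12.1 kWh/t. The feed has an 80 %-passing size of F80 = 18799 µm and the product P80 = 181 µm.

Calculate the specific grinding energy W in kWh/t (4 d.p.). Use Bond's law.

W = 8.1114 kWh/t

W = 10 Wi (P80^-0.5 − F80^-0.5)
1/√181 = 0.074329;  1/√18799 = 0.007293
W = 10·12.1·(0.074329 − 0.007293) = 8.1114 kWh/t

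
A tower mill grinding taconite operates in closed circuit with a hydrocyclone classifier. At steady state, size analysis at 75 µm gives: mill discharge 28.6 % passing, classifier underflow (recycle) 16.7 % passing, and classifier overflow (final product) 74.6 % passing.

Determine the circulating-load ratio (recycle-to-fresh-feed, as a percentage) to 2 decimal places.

CL = 386.55 %

Two-product formula at 75 µm:
Fd + Rd = Ru + Fo ⇒ R/F = (o−d)/(d−u)
r = (74.6 − 28.6)/(28.6 − 16.7) = 46.0/11.9 = 3.8655
CL = 100·r = 386.55 %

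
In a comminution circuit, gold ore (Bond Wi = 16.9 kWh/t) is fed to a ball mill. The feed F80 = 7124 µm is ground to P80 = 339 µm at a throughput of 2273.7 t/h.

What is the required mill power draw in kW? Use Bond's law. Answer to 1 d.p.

W = 10·Wi·(P80^(-½) − F80^(-½))
W = 10·16.9·(1/√339 − 1/√7124) = 10·16.9·(0.042465) = 7.1765 kWh/t
P = W·T = 7.1765·2273.7 = 16317.3 kW

P = 16317.3 kW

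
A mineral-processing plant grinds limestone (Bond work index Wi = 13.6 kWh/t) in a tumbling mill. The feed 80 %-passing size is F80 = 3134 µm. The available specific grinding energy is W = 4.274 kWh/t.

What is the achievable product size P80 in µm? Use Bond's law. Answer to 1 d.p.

P80 = 411.6 µm

W = 10·Wi·(P80^(-½) − F80^(-½))
⇒ 1/√P80 = W/(10 Wi) + 1/√F80
  = 4.2740/(10·13.6) + 1/√3134 = 0.031426 + 0.017863 = 0.049289
P80 = (1/0.049289)² = 20.2884² = 411.62 µm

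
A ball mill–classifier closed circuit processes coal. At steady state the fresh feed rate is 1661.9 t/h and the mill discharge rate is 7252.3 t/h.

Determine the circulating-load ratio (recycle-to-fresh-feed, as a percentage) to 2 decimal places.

M = F + R at steady state, so:
R = M − F = 7252.3 − 1661.9 = 5590.4 t/h
CL = 100·R/F = 100·5590.4/1661.9 = 336.39 %

CL = 336.39 %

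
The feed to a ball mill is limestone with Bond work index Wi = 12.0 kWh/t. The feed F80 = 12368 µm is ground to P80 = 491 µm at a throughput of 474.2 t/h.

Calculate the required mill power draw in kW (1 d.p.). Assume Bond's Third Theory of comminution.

W = 10 Wi (1/√P80 − 1/√F80)  [Bond]
W = 10·12.0·(1/√491 − 1/√12368) = 10·12.0·(0.036137) = 4.3365 kWh/t
Power = W × throughput = 4.3365 kWh/t × 474.2 t/h = 2056.4 kW

P = 2056.4 kW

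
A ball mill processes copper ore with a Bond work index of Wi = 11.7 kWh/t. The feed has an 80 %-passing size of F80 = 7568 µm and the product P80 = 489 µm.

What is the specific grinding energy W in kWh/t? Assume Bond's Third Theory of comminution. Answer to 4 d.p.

W = 10 Wi (P80^-0.5 − F80^-0.5)
1/√489 = 0.045222;  1/√7568 = 0.011495
W = 10·11.7·(0.045222 − 0.011495) = 3.9460 kWh/t

W = 3.9460 kWh/t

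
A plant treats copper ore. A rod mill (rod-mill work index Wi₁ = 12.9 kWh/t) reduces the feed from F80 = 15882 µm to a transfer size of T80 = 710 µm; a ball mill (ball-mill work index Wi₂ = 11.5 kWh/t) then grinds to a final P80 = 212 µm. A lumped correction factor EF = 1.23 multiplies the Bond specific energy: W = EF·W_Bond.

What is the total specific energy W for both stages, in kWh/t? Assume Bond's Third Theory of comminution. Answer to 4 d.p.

W = 9.1020 kWh/t

W = 10 Wi (1/√P80 − 1/√F80)  [Bond]
Stage 1 (15882→710 µm, Wi₁=12.9): W₁ = 10·12.9·(0.037529 − 0.007935) = 3.8177 kWh/t
Stage 2 (710→212 µm, Wi₂=11.5): W₂ = 10·11.5·(0.068680 − 0.037529) = 3.5824 kWh/t
W = W₁ + W₂ = 3.8177 + 3.5824 = 7.4000 kWh/t
With EF = 1.23: W = 7.4000·1.23 = 9.1020 kWh/t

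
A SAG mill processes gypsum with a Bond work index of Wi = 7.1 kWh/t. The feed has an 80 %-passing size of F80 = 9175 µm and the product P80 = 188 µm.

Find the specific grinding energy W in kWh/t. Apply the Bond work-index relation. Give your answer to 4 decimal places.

W = 4.4370 kWh/t

W = 10 Wi (P80^-0.5 − F80^-0.5)
1/√188 = 0.072932;  1/√9175 = 0.010440
W = 10·7.1·(0.072932 − 0.010440) = 4.4370 kWh/t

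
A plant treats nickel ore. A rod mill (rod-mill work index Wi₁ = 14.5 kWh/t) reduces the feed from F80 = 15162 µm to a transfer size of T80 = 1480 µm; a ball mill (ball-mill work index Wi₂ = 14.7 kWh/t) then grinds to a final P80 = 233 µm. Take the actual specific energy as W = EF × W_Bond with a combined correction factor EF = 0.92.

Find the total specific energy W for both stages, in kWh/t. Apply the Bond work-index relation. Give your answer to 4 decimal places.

W = 7.7287 kWh/t

W = 10 Wi (1/√P80 − 1/√F80)  [Bond]
Stage 1 (15162→1480 µm, Wi₁=14.5): W₁ = 10·14.5·(0.025994 − 0.008121) = 2.5915 kWh/t
Stage 2 (1480→233 µm, Wi₂=14.7): W₂ = 10·14.7·(0.065512 − 0.025994) = 5.8092 kWh/t
W = W₁ + W₂ = 2.5915 + 5.8092 = 8.4007 kWh/t
With EF = 0.92: W = 8.4007·0.92 = 7.7287 kWh/t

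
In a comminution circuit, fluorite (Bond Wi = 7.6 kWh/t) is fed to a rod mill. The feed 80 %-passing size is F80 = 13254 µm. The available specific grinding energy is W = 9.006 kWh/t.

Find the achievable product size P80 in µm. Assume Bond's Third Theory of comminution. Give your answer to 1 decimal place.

P80 = 61.8 µm

W = 10 Wi (P80^-0.5 − F80^-0.5)
⇒ 1/√P80 = W/(10 Wi) + 1/√F80
  = 9.0060/(10·7.6) + 1/√13254 = 0.118500 + 0.008686 = 0.127186
P80 = (1/0.127186)² = 7.8625² = 61.82 µm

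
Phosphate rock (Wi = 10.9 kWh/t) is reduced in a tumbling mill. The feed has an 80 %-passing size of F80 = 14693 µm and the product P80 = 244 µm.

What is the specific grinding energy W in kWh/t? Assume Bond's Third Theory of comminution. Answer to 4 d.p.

W = 6.0788 kWh/t

W = 10 Wi (P80^-0.5 − F80^-0.5)
1/√244 = 0.064018;  1/√14693 = 0.008250
W = 10·10.9·(0.064018 − 0.008250) = 6.0788 kWh/t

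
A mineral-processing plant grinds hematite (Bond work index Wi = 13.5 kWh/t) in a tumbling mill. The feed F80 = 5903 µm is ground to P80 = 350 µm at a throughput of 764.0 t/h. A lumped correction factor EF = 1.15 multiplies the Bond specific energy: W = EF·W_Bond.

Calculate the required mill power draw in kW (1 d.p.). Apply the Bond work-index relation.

W_Bond = 10·Wi·(1/√P₈₀ − 1/√F₈₀)
W = 10·13.5·(1/√350 − 1/√5903) = 10·13.5·(0.040437) = 5.4589 kWh/t
With EF = 1.15: W = 5.4589·1.15 = 6.2778 kWh/t
Mill draw = 6.2778 × 764.0 = 4796.2 kW

P = 4796.2 kW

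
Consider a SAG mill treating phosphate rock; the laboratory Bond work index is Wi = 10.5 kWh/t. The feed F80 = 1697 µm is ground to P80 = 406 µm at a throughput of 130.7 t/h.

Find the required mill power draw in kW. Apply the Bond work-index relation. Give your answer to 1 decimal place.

P = 347.9 kW

Bond:  W = 10 Wi (1/√P − 1/√F)
W = 10·10.5·(1/√406 − 1/√1697) = 10·10.5·(0.025354) = 2.6622 kWh/t
Power = W × throughput = 2.6622 kWh/t × 130.7 t/h = 347.9 kW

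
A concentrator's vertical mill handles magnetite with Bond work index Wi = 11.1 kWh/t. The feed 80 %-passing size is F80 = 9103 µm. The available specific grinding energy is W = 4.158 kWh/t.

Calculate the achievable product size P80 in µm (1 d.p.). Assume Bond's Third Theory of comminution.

W = 10 Wi / √P80 − 10 Wi / √F80
⇒ 1/√P80 = W/(10 Wi) + 1/√F80
  = 4.1580/(10·11.1) + 1/√9103 = 0.037459 + 0.010481 = 0.047941
P80 = (1/0.047941)² = 20.8592² = 435.10 µm

P80 = 435.1 µm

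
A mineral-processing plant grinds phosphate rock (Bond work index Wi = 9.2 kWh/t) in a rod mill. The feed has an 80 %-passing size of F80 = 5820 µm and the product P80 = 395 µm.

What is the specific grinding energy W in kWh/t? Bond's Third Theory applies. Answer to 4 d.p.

W = 10 Wi / √P80 − 10 Wi / √F80
1/√395 = 0.050315;  1/√5820 = 0.013108
W = 10·9.2·(0.050315 − 0.013108) = 3.4231 kWh/t

W = 3.4231 kWh/t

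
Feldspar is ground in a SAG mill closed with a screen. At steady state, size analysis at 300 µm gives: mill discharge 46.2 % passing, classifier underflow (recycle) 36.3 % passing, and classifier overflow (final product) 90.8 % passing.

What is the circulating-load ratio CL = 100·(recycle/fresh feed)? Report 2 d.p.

CL = 450.51 %

Classifier node, passing 300 µm:
d + r·d = r·u + o → r(d−u) = o−d
r = (90.8 − 46.2)/(46.2 − 36.3) = 44.6/9.9 = 4.5051
CL = 100·r = 450.51 %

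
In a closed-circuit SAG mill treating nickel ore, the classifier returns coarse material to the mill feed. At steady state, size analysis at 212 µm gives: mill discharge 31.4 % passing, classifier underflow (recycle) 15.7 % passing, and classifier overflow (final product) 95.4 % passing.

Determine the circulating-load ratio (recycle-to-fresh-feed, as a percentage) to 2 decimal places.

CL = 407.64 %

Classifier node, passing 212 µm:
r = (o − d)/(d − u)
r = (95.4 − 31.4)/(31.4 − 15.7) = 64.0/15.7 = 4.0764
CL = 100·r = 407.64 %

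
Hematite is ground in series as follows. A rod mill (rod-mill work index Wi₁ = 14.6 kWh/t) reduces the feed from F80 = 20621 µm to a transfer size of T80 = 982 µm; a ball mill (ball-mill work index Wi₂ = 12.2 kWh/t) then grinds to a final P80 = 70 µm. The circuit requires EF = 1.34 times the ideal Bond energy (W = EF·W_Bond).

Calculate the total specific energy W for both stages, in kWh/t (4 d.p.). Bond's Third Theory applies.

W = 10·Wi·(P80^(-½) − F80^(-½))
Stage 1 (20621→982 µm, Wi₁=14.6): W₁ = 10·14.6·(0.031911 − 0.006964) = 3.6423 kWh/t
Stage 2 (982→70 µm, Wi₂=12.2): W₂ = 10·12.2·(0.119523 − 0.031911) = 10.6886 kWh/t
W = W₁ + W₂ = 3.6423 + 10.6886 = 14.3309 kWh/t
Apply correction: 14.3309 × 1.34 = 19.2035 kWh/t

W = 19.2035 kWh/t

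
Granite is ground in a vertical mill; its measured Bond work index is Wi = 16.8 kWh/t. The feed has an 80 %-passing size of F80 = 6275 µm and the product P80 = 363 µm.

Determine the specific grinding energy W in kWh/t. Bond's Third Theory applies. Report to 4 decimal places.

W = 10 Wi (1/√P80 − 1/√F80)  [Bond]
1/√363 = 0.052486;  1/√6275 = 0.012624
W = 10·16.8·(0.052486 − 0.012624) = 6.6969 kWh/t

W = 6.6969 kWh/t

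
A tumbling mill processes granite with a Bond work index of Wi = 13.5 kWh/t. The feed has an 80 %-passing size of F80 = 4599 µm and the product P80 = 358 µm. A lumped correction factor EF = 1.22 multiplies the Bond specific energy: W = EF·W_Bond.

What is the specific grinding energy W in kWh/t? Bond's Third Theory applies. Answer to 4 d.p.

W = 6.2760 kWh/t

W = 10·Wi·(P80^(-½) − F80^(-½))
1/√358 = 0.052852;  1/√4599 = 0.014746
W = 10·13.5·(0.052852 − 0.014746) = 5.1443 kWh/t
W_actual = 1.22 × 5.1443 = 6.2760 kWh/t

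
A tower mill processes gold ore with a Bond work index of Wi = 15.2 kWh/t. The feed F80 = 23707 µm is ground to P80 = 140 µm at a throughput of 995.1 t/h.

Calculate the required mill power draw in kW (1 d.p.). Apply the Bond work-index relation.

W = 10 Wi (P80^-0.5 − F80^-0.5)
W = 10·15.2·(1/√140 − 1/√23707) = 10·15.2·(0.078021) = 11.8591 kWh/t
Power = W × throughput = 11.8591 kWh/t × 995.1 t/h = 11801.0 kW

P = 11801.0 kW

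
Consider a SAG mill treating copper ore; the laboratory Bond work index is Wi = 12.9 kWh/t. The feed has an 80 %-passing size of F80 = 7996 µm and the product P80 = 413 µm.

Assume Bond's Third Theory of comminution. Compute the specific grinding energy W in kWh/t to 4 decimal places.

Bond:  W = 10 Wi (1/√P − 1/√F)
1/√413 = 0.049207;  1/√7996 = 0.011183
W = 10·12.9·(0.049207 − 0.011183) = 4.9051 kWh/t

W = 4.9051 kWh/t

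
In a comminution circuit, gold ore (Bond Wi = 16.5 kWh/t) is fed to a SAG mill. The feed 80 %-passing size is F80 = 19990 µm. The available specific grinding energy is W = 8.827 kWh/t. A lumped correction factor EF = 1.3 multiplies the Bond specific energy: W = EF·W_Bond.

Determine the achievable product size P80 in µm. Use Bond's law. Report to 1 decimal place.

W = 10·Wi·[P80^(−½) − F80^(−½)]
W_Bond = W / EF = 8.827 / 1.3 = 6.7900 kWh/t
P80^(−½) = W_Bond/(10 Wi) + F80^(−½)
  = 6.7900/(10·16.5) + 1/√19990 = 0.041152 + 0.007073 = 0.048224
P80 = (1/0.048224)² = 20.7364² = 430.00 µm

P80 = 430.0 µm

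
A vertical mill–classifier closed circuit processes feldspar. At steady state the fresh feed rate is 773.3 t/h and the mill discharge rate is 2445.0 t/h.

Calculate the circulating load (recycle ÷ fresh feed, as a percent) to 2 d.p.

M = F + R at steady state, so:
R = M − F = 2445.0 − 773.3 = 1671.7 t/h
CL = 100·R/F = 100·1671.7/773.3 = 216.18 %

CL = 216.18 %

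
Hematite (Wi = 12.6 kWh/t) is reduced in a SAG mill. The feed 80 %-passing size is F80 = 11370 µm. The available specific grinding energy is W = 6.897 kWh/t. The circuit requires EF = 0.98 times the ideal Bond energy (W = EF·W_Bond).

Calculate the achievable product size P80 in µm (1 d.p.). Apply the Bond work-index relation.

P80 = 235.0 µm

W = 10·Wi·[P80^(−½) − F80^(−½)]
W_Bond = W / EF = 6.897 / 0.98 = 7.0378 kWh/t
P80^(−½) = W_Bond/(10 Wi) + F80^(−½)
  = 7.0378/(10·12.6) + 1/√11370 = 0.055855 + 0.009378 = 0.065233
P80 = (1/0.065233)² = 15.3296² = 235.00 µm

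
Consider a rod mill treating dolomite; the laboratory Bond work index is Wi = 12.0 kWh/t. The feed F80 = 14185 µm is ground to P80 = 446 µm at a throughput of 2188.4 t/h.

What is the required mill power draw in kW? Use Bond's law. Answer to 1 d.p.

W = 10 Wi (P80^-0.5 − F80^-0.5)
W = 10·12.0·(1/√446 − 1/√14185) = 10·12.0·(0.038955) = 4.6746 kWh/t
Mill draw = 4.6746 × 2188.4 = 10229.9 kW

P = 10229.9 kW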